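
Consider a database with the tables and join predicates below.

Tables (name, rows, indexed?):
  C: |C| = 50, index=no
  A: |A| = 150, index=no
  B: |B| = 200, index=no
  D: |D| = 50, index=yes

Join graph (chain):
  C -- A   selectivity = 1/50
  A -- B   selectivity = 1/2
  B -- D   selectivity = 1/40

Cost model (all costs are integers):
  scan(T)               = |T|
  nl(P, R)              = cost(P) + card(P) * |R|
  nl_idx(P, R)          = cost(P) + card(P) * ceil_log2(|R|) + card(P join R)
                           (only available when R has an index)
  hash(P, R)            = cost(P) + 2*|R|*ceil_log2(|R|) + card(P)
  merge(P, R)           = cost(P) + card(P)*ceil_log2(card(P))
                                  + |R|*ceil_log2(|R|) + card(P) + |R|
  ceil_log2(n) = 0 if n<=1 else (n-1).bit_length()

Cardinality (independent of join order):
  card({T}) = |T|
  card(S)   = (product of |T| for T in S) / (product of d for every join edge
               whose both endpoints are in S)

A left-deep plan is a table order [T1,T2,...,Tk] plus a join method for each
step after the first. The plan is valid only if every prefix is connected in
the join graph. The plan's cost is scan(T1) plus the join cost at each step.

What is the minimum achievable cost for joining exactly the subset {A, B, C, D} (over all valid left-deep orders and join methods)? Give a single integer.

19650

Selinger DP over subsets of {A,B,C,D}:
  {C}: scan cost=50, card=50
  {A}: scan cost=150, card=150
  {B}: scan cost=200, card=200
  {D}: scan cost=50, card=50
  {AC}: card=150; try (C,hash)→900, (A,merge)→1750, (C,merge)→1850, (A,hash)→2500, (A,nl)→7550, (C,nl)→7650; best=900 via (C,hash)
  {AB}: card=15000; try (A,hash)→2800, (B,merge)→3300, (A,merge)→3350, (B,hash)→3500, (B,nl)→30150, (A,nl)→30200; best=2800 via (A,hash)
  {BD}: card=250; try (D,hash)→1000, (D,nl_idx)→1650, (B,merge)→2200, (D,merge)→2350, (B,hash)→3300, (B,nl)→10050 …(+1); best=1000 via (D,hash)
  {ABC}: card=15000; try (B,merge)→4050, (B,hash)→4250, (C,hash)→18400, (B,nl)→30900, (C,merge)→228150, (C,nl)→752800; best=4050 via (B,merge)
  {ABD}: card=18750; try (A,hash)→3650, (A,merge)→4600, (D,hash)→18400, (A,nl)→38500, (D,nl_idx)→111550, (D,merge)→228150 …(+1); best=3650 via (A,hash)
  {ABCD}: card=18750; try (D,hash)→19650, (C,hash)→23000, (D,nl_idx)→112800, (D,merge)→229400, (C,merge)→304000, (D,nl)→754050 …(+1); best=19650 via (D,hash)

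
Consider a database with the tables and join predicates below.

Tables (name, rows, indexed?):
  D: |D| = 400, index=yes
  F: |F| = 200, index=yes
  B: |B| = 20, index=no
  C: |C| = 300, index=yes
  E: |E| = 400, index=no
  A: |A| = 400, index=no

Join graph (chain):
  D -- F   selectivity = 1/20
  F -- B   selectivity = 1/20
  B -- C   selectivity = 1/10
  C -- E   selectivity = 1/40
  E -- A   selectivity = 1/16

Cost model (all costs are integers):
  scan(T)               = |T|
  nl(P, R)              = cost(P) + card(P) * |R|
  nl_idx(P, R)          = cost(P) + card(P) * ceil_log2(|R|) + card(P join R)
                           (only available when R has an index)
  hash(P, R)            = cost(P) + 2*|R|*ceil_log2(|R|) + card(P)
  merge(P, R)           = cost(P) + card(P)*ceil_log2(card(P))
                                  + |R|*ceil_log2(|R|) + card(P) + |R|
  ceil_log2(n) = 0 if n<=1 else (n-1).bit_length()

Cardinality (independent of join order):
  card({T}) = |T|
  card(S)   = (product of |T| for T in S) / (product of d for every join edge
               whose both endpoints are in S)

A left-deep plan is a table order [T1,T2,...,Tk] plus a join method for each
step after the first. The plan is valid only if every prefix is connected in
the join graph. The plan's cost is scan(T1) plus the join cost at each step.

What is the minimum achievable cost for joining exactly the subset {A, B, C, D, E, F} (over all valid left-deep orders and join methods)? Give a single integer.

Selinger DP over subsets of {A,B,C,D,E,F}:
  {D}: scan cost=400, card=400
  {F}: scan cost=200, card=200
  {B}: scan cost=20, card=20
  {C}: scan cost=300, card=300
  {E}: scan cost=400, card=400
  {A}: scan cost=400, card=400
  {DF}: card=4000; try (F,hash)→4000, (D,merge)→6000, (D,nl_idx)→6000, (F,merge)→6200, (F,nl_idx)→7600, (D,hash)→7600 …(+2); best=4000 via (F,hash)
  {BF}: card=200; try (F,nl_idx)→380, (B,hash)→600, (F,merge)→1940, (B,merge)→2120, (F,hash)→3240, (F,nl)→4020 …(+1); best=380 via (F,nl_idx)
  {BC}: card=600; try (C,nl_idx)→800, (B,hash)→800, (C,merge)→3140, (B,merge)→3420, (C,hash)→5440, (C,nl)→6020 …(+1); best=800 via (C,nl_idx)
  {CE}: card=3000; try (C,hash)→6200, (C,nl_idx)→7000, (E,merge)→7300, (C,merge)→7400, (E,hash)→7800, (E,nl)→120300 …(+1); best=6200 via (C,hash)
  {AE}: card=10000; try (E,hash)→8000, (A,hash)→8000, (E,merge)→8400, (A,merge)→8400, (E,nl)→160400, (A,nl)→160400; best=8000 via (E,hash)
  {BDF}: card=4000; try (D,merge)→6180, (D,nl_idx)→6180, (D,hash)→7780, (B,hash)→8200, (B,merge)→56120, (D,nl)→80380 …(+1); best=6180 via (D,merge)
  {BCF}: card=6000; try (F,hash)→4600, (C,merge)→5180, (C,hash)→5980, (C,nl_idx)→8180, (F,merge)→9200, (F,nl_idx)→11600 …(+2); best=4600 via (F,hash)
  {BCE}: card=6000; try (E,hash)→8600, (B,hash)→9400, (E,merge)→11400, (B,merge)→45320, (B,nl)→66200, (E,nl)→240800; best=8600 via (E,hash)
  {ACE}: card=75000; try (A,hash)→16400, (C,hash)→23400, (A,merge)→49200, (C,merge)→161000, (C,nl_idx)→173000, (A,nl)→1206200 …(+1); best=16400 via (A,hash)
  {BCDF}: card=120000; try (C,hash)→15580, (D,hash)→17800, (C,merge)→61180, (D,merge)→92600, (C,nl_idx)→162180, (D,nl_idx)→178600 …(+2); best=15580 via (C,hash)
  {BCEF}: card=60000; try (F,hash)→17800, (E,hash)→17800, (E,merge)→92600, (F,merge)→94400, (F,nl_idx)→116600, (F,nl)→1208600 …(+1); best=17800 via (F,hash)
  {ABCE}: card=150000; try (A,hash)→21800, (B,hash)→91600, (A,merge)→96600, (B,merge)→1366520, (B,nl)→1516400, (A,nl)→2408600; best=21800 via (A,hash)
  {BCDEF}: card=1200000; try (D,hash)→85000, (E,hash)→142780, (D,merge)→1041800, (D,nl_idx)→1757800, (E,merge)→2179580, (D,nl)→24017800 …(+1); best=85000 via (D,hash)
  {ABCEF}: card=1500000; try (A,hash)→85000, (F,hash)→175000, (A,merge)→1041800, (F,nl_idx)→2721800, (F,merge)→2873600, (A,nl)→24017800 …(+1); best=85000 via (A,hash)
  {ABCDEF}: card=30000000; try (A,hash)→1292200, (D,hash)→1592200, (A,merge)→26489000, (D,merge)→33089000, (D,nl_idx)→43585000, (A,nl)→480085000 …(+1); best=1292200 via (A,hash)

1292200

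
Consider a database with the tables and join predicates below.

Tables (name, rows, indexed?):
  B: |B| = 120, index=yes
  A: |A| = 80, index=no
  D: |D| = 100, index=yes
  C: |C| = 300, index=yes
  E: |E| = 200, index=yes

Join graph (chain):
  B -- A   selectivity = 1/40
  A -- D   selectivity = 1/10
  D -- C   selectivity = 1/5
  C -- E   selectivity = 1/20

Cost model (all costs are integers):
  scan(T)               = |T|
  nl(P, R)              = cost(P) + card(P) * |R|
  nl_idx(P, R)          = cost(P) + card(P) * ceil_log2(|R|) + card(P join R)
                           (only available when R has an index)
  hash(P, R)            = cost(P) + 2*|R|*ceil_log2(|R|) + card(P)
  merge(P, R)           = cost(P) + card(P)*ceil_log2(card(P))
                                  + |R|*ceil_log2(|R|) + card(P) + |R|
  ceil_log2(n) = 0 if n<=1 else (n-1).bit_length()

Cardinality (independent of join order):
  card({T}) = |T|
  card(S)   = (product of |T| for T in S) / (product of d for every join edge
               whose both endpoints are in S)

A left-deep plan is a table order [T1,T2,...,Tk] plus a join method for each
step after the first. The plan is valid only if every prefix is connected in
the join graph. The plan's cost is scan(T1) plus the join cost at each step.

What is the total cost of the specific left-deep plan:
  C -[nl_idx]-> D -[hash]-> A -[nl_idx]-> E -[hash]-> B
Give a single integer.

1361200

step 1: scan C: cost=300, card=300
step 2: join D via nl_idx
    card(P join D) = 300*100/(5) = 6000
    cost = 300 + 300*7 + 6000 = 8400
step 3: join A via hash
    card(P join A) = 6000*80/(10) = 48000
    cost = 8400 + 2*80*7 + 6000 = 15520
step 4: join E via nl_idx
    card(P join E) = 48000*200/(20) = 480000
    cost = 15520 + 48000*8 + 480000 = 879520
step 5: join B via hash
    card(P join B) = 480000*120/(40) = 1440000
    cost = 879520 + 2*120*7 + 480000 = 1361200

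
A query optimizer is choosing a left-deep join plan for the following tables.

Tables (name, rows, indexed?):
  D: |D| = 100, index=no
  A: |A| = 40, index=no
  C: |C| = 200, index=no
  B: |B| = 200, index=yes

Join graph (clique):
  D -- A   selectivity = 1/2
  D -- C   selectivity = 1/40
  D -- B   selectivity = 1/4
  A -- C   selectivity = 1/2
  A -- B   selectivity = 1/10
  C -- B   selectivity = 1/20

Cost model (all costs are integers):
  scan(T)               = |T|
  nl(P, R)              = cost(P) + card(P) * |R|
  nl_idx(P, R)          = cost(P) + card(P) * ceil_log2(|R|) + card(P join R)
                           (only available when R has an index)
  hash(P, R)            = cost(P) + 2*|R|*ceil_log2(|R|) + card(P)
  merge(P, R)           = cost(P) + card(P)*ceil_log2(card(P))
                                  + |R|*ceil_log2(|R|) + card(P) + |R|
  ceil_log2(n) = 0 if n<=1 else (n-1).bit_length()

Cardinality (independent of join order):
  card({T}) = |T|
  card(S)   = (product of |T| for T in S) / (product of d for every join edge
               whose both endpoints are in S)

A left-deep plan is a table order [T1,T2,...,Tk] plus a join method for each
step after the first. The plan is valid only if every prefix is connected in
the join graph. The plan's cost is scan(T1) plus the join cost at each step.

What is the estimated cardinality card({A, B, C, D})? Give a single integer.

Tables in S: A(40), B(200), C(200), D(100)
Edges inside S: D-A(d=2), D-C(d=40), D-B(d=4), A-C(d=2), A-B(d=10), C-B(d=20)
numerator = 40 * 200 * 200 * 100 = 160000000
denominator = 2 * 40 * 4 * 2 * 10 * 20 = 128000
card(S) = 160000000 / 128000 = 1250

1250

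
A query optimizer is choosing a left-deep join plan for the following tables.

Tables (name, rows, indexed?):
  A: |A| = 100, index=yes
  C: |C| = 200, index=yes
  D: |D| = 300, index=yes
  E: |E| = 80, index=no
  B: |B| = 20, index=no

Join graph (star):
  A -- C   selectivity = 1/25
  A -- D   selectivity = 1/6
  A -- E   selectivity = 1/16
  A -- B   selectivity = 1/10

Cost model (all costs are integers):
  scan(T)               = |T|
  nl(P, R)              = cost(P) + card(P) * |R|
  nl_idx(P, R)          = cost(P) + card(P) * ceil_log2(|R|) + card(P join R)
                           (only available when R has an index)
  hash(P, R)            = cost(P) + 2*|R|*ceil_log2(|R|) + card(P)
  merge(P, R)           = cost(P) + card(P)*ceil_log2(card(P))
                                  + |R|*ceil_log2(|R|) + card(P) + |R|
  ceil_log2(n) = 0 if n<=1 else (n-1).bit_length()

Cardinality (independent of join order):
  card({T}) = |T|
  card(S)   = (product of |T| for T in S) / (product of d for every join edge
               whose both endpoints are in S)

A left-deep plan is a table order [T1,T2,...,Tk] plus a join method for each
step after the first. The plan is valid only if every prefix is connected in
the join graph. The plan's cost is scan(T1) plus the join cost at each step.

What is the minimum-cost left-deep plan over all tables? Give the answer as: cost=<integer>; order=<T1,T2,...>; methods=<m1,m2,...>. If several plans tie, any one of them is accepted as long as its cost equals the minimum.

cost=18820; order=A,C,B,E,D; methods=nl_idx,hash,hash,hash

Selinger DP (subsets sized 1..n):
  {A}: scan cost=100, card=100
  {C}: scan cost=200, card=200
  {D}: scan cost=300, card=300
  {E}: scan cost=80, card=80
  {B}: scan cost=20, card=20
  {AC}: card=800; try (C,nl_idx)→1700, (A,hash)→1800, (A,nl_idx)→2400, (C,merge)→2700, (A,merge)→2800, (C,hash)→3400 …(+2); best=1700 via (C,nl_idx)
  {AD}: card=5000; try (A,hash)→2000, (D,merge)→3900, (A,merge)→4100, (D,hash)→5600, (D,nl_idx)→6000, (A,nl_idx)→7400 …(+2); best=2000 via (A,hash)
  {AE}: card=500; try (A,nl_idx)→1140, (E,hash)→1320, (A,merge)→1520, (E,merge)→1540, (A,hash)→1560, (A,nl)→8080 …(+1); best=1140 via (A,nl_idx)
  {AB}: card=200; try (A,nl_idx)→360, (B,hash)→400, (A,merge)→940, (B,merge)→1020, (A,hash)→1440, (A,nl)→2020 …(+1); best=360 via (A,nl_idx)
  {ACD}: card=40000; try (D,hash)→7900, (C,hash)→10200, (D,merge)→13500, (D,nl_idx)→48900, (C,merge)→73800, (C,nl_idx)→82000 …(+2); best=7900 via (D,hash)
  {ACE}: card=4000; try (E,hash)→3620, (C,hash)→4840, (C,merge)→7940, (C,nl_idx)→9140, (E,merge)→11140, (E,nl)→65700 …(+1); best=3620 via (E,hash)
  {ABC}: card=1600; try (B,hash)→2700, (C,nl_idx)→3560, (C,hash)→3760, (C,merge)→3960, (B,merge)→10620, (B,nl)→17700 …(+1); best=2700 via (B,hash)
  {ADE}: card=25000; try (D,hash)→7040, (E,hash)→8120, (D,merge)→9140, (D,nl_idx)→30640, (E,merge)→72640, (D,nl)→151140 …(+1); best=7040 via (D,hash)
  {ABD}: card=10000; try (D,merge)→5160, (D,hash)→5960, (B,hash)→7200, (D,nl_idx)→12160, (D,nl)→60360, (B,merge)→72120 …(+1); best=5160 via (D,merge)
  {ABE}: card=1000; try (E,hash)→1680, (B,hash)→1840, (E,merge)→2800, (B,merge)→6260, (B,nl)→11140, (E,nl)→16360; best=1680 via (E,hash)
  {ACDE}: card=200000; try (D,hash)→13020, (C,hash)→35240, (E,hash)→49020, (D,merge)→58620, (D,nl_idx)→239620, (C,nl_idx)→407040 …(+5); best=13020 via (D,hash)
  {ABCD}: card=80000; try (D,hash)→9700, (C,hash)→18360, (D,merge)→24900, (B,hash)→48100, (D,nl_idx)→97100, (C,merge)→156960 …(+5); best=9700 via (D,hash)
  {ABCE}: card=8000; try (E,hash)→5420, (C,hash)→5880, (B,hash)→7820, (C,merge)→14480, (C,nl_idx)→17680, (E,merge)→22540 …(+4); best=5420 via (E,hash)
  {ABDE}: card=50000; try (D,hash)→8080, (D,merge)→15680, (E,hash)→16280, (B,hash)→32240, (D,nl_idx)→60680, (E,merge)→155800 …(+4); best=8080 via (D,hash)
  {ABCDE}: card=400000; try (D,hash)→18820, (C,hash)→61280, (E,hash)→90820, (D,merge)→120420, (B,hash)→213220, (D,nl_idx)→477420 …(+8); best=18820 via (D,hash)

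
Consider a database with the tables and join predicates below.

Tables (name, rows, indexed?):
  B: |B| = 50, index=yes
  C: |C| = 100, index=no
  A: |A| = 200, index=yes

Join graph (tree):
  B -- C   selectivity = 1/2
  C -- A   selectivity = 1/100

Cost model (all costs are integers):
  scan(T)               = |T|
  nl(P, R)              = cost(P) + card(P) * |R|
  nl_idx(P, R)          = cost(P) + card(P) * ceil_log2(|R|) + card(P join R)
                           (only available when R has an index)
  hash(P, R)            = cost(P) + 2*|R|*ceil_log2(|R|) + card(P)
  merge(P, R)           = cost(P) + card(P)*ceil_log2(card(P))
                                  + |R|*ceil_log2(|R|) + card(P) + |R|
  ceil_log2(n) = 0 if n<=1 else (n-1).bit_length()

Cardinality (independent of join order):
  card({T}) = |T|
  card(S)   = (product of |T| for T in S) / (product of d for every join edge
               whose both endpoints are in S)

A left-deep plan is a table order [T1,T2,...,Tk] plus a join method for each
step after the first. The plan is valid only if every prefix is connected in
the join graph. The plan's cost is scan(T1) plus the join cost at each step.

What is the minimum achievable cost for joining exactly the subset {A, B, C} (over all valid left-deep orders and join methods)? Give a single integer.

1900

Selinger DP over subsets of {A,B,C}:
  {B}: scan cost=50, card=50
  {C}: scan cost=100, card=100
  {A}: scan cost=200, card=200
  {BC}: card=2500; try (B,hash)→800, (C,merge)→1200, (B,merge)→1250, (C,hash)→1500, (B,nl_idx)→3200, (C,nl)→5050 …(+1); best=800 via (B,hash)
  {AC}: card=200; try (A,nl_idx)→1100, (C,hash)→1800, (A,merge)→2700, (C,merge)→2800, (A,hash)→3400, (A,nl)→20100 …(+1); best=1100 via (A,nl_idx)
  {ABC}: card=5000; try (B,hash)→1900, (B,merge)→3250, (A,hash)→6500, (B,nl_idx)→7300, (B,nl)→11100, (A,nl_idx)→25800 …(+2); best=1900 via (B,hash)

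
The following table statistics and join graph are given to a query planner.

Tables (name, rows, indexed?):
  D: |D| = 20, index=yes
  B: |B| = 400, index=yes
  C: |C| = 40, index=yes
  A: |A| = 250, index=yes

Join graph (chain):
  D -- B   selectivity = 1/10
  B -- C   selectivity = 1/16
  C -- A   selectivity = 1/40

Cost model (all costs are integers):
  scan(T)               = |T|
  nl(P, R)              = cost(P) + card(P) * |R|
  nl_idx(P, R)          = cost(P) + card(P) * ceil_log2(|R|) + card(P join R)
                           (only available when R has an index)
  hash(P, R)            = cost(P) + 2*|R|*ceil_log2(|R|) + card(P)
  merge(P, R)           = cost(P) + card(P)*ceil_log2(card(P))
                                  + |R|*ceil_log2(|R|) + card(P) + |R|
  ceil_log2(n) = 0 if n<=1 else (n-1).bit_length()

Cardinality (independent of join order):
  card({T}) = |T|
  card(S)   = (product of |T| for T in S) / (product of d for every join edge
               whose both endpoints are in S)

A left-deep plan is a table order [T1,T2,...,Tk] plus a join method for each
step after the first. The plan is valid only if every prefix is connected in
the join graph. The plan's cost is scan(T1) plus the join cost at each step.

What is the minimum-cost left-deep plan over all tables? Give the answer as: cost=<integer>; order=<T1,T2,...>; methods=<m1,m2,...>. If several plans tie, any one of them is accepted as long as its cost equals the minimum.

Selinger DP (subsets sized 1..n):
  {D}: scan cost=20, card=20
  {B}: scan cost=400, card=400
  {C}: scan cost=40, card=40
  {A}: scan cost=250, card=250
  {BD}: card=800; try (D,hash)→1000, (B,nl_idx)→1000, (D,nl_idx)→3200, (B,merge)→4140, (D,merge)→4520, (B,hash)→7240 …(+2); best=1000 via (D,hash)
  {BC}: card=1000; try (C,hash)→1280, (B,nl_idx)→1400, (C,nl_idx)→3800, (B,merge)→4320, (C,merge)→4680, (B,hash)→7280 …(+2); best=1280 via (C,hash)
  {AC}: card=250; try (A,nl_idx)→610, (C,hash)→980, (C,nl_idx)→2000, (A,merge)→2570, (C,merge)→2780, (A,hash)→4080 …(+2); best=610 via (A,nl_idx)
  {BCD}: card=2000; try (C,hash)→2280, (D,hash)→2480, (C,nl_idx)→7800, (D,nl_idx)→8280, (C,merge)→10080, (D,merge)→12400 …(+2); best=2280 via (C,hash)
  {ABC}: card=6250; try (A,hash)→6280, (B,merge)→6860, (B,hash)→8060, (B,nl_idx)→9110, (A,merge)→14530, (A,nl_idx)→15530 …(+2); best=6280 via (A,hash)
  {ABCD}: card=12500; try (A,hash)→8280, (D,hash)→12730, (A,merge)→28530, (A,nl_idx)→30780, (D,nl_idx)→50030, (D,merge)→93900 …(+2); best=8280 via (A,hash)

cost=8280; order=B,D,C,A; methods=hash,hash,hash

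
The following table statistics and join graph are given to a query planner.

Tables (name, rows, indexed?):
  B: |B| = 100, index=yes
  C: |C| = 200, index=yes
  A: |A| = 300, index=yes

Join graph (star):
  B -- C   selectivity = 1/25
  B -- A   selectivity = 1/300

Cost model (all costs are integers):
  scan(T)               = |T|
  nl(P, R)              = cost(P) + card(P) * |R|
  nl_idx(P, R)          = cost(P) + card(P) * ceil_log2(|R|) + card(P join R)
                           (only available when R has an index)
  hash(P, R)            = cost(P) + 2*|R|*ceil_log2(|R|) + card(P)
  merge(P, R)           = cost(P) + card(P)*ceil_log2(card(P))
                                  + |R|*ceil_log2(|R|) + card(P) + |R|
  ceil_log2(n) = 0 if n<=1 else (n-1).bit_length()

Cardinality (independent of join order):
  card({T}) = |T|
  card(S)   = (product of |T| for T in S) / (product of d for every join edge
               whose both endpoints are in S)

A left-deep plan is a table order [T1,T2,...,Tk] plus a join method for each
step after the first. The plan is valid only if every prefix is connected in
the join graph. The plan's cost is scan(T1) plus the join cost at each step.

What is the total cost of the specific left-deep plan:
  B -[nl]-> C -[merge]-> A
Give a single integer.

31900

step 1: scan B: cost=100, card=100
step 2: join C via nl
    card(P join C) = 100*200/(25) = 800
    cost = 100 + 100*200 = 20100
step 3: join A via merge
    card(P join A) = 800*300/(300) = 800
    cost = 20100 + 800*10 + 300*9 + 800 + 300 = 31900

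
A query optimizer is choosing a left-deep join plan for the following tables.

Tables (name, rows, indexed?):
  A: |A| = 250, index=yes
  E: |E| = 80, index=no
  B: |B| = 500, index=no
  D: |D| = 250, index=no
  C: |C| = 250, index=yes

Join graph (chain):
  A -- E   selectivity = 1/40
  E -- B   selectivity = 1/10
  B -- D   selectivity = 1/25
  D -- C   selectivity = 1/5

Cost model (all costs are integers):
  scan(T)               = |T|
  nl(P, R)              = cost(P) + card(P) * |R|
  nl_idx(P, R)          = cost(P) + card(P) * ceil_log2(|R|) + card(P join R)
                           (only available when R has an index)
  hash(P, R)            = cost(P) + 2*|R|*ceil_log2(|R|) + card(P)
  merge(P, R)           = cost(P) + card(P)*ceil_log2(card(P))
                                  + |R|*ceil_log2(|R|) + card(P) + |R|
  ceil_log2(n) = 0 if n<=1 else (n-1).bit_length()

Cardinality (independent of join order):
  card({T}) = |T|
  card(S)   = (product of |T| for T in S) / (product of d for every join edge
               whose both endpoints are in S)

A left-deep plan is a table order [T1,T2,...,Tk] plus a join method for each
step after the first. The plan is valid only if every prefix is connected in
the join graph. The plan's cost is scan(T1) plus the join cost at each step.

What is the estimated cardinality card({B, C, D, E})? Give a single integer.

2000000

Tables in S: B(500), C(250), D(250), E(80)
Edges inside S: E-B(d=10), B-D(d=25), D-C(d=5)
numerator = 500 * 250 * 250 * 80 = 2500000000
denominator = 10 * 25 * 5 = 1250
card(S) = 2500000000 / 1250 = 2000000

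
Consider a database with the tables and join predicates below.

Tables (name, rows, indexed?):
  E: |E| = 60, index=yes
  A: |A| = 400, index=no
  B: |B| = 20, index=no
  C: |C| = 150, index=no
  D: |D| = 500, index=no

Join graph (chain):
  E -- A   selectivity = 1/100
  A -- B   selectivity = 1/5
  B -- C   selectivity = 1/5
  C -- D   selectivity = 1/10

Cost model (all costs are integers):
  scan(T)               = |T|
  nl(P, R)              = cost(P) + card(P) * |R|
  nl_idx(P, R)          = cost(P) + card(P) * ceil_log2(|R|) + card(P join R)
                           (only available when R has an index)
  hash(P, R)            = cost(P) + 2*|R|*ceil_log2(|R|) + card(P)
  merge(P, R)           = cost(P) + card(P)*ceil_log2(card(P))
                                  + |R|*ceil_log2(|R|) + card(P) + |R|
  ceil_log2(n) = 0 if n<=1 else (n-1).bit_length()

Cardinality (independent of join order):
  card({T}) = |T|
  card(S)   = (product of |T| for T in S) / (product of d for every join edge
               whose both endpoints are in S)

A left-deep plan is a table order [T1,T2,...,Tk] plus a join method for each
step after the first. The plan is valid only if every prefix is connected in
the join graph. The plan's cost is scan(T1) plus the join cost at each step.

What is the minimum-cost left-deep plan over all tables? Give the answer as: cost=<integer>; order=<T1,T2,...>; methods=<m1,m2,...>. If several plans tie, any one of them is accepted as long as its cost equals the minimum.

Selinger DP (subsets sized 1..n):
  {E}: scan cost=60, card=60
  {A}: scan cost=400, card=400
  {B}: scan cost=20, card=20
  {C}: scan cost=150, card=150
  {D}: scan cost=500, card=500
  {AE}: card=240; try (E,hash)→1520, (E,nl_idx)→3040, (A,merge)→4480, (E,merge)→4820, (A,hash)→7320, (A,nl)→24060 …(+1); best=1520 via (E,hash)
  {AB}: card=1600; try (B,hash)→1000, (A,merge)→4140, (B,merge)→4520, (A,hash)→7240, (A,nl)→8020, (B,nl)→8400; best=1000 via (B,hash)
  {BC}: card=600; try (B,hash)→500, (C,merge)→1490, (B,merge)→1620, (C,hash)→2440, (C,nl)→3020, (B,nl)→3150; best=500 via (B,hash)
  {CD}: card=7500; try (C,hash)→3400, (D,merge)→6500, (C,merge)→6850, (D,hash)→9300, (D,nl)→75150, (C,nl)→75500; best=3400 via (C,hash)
  {ABE}: card=960; try (B,hash)→1960, (E,hash)→3320, (B,merge)→3800, (B,nl)→6320, (E,nl_idx)→11560, (E,merge)→20620 …(+1); best=1960 via (B,hash)
  {ABC}: card=48000; try (C,hash)→5000, (A,hash)→8300, (A,merge)→11100, (C,merge)→21550, (A,nl)→240500, (C,nl)→241000; best=5000 via (C,hash)
  {BCD}: card=30000; try (D,hash)→10100, (B,hash)→11100, (D,merge)→12100, (B,merge)→108520, (B,nl)→153400, (D,nl)→300500; best=10100 via (D,hash)
  {ABCE}: card=28800; try (C,hash)→5320, (C,merge)→13870, (E,hash)→53720, (C,nl)→145960, (E,nl_idx)→321800, (E,merge)→821420 …(+1); best=5320 via (C,hash)
  {ABCD}: card=2400000; try (A,hash)→47300, (D,hash)→62000, (A,merge)→494100, (D,merge)→826000, (A,nl)→12010100, (D,nl)→24005000; best=47300 via (A,hash)
  {ABCDE}: card=1440000; try (D,hash)→43120, (D,merge)→471120, (E,hash)→2448020, (D,nl)→14405320, (E,nl_idx)→15887300, (E,merge)→55247720 …(+1); best=43120 via (D,hash)

cost=43120; order=A,E,B,C,D; methods=hash,hash,hash,hash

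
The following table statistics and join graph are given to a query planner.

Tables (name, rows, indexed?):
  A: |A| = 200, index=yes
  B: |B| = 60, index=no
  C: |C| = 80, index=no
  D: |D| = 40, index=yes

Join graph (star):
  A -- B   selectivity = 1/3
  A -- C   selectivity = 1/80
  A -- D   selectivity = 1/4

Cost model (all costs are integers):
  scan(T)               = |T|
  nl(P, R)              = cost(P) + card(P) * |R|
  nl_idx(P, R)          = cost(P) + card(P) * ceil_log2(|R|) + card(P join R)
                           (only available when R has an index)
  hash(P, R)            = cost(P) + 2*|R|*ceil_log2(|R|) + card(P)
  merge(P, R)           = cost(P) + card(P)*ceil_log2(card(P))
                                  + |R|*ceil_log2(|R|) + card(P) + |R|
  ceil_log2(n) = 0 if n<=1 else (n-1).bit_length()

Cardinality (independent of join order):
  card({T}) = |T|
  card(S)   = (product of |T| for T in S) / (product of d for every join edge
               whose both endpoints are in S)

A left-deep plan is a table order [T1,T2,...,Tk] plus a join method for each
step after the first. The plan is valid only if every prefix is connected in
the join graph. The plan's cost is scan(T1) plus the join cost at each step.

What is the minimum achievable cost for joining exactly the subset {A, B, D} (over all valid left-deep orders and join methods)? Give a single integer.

3600

Selinger DP over subsets of {A,B,D}:
  {A}: scan cost=200, card=200
  {B}: scan cost=60, card=60
  {D}: scan cost=40, card=40
  {AB}: card=4000; try (B,hash)→1120, (A,merge)→2280, (B,merge)→2420, (A,hash)→3320, (A,nl_idx)→4540, (A,nl)→12060 …(+1); best=1120 via (B,hash)
  {AD}: card=2000; try (D,hash)→880, (A,merge)→2120, (D,merge)→2280, (A,nl_idx)→2360, (A,hash)→3280, (D,nl_idx)→3400 …(+2); best=880 via (D,hash)
  {ABD}: card=40000; try (B,hash)→3600, (D,hash)→5600, (B,merge)→25300, (D,merge)→53400, (D,nl_idx)→65120, (B,nl)→120880 …(+1); best=3600 via (B,hash)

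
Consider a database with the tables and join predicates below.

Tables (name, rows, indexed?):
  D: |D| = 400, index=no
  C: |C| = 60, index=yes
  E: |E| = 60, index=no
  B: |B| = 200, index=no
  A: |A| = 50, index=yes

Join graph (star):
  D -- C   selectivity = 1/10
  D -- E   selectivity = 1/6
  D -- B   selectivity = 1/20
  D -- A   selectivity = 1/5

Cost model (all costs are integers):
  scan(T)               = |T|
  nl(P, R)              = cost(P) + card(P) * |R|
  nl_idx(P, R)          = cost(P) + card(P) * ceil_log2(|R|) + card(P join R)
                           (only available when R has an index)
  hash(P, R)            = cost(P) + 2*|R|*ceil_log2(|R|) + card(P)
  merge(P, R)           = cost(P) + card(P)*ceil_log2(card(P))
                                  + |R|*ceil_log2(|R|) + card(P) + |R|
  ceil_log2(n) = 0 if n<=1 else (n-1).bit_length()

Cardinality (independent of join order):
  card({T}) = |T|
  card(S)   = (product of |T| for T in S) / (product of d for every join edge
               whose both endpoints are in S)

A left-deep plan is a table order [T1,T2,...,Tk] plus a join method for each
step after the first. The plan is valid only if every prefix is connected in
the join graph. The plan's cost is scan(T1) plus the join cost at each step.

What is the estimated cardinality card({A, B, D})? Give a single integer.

Tables in S: A(50), B(200), D(400)
Edges inside S: D-B(d=20), D-A(d=5)
numerator = 50 * 200 * 400 = 4000000
denominator = 20 * 5 = 100
card(S) = 4000000 / 100 = 40000

40000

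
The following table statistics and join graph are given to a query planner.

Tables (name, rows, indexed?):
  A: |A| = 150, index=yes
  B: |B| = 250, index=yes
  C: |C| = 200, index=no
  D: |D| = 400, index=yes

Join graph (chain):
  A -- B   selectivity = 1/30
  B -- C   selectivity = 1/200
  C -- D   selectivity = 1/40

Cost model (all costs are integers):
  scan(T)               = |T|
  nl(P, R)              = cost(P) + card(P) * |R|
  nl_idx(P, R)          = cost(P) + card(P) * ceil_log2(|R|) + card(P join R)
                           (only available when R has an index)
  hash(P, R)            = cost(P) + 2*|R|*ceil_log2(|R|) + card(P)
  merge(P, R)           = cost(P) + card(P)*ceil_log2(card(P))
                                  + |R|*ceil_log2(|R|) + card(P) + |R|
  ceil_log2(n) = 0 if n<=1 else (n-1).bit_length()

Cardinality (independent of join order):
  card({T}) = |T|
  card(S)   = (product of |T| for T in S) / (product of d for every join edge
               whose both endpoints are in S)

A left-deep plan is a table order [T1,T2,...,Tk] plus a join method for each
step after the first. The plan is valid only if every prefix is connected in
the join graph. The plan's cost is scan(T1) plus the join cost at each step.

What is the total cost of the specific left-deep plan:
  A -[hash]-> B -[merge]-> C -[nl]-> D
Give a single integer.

step 1: scan A: cost=150, card=150
step 2: join B via hash
    card(P join B) = 150*250/(30) = 1250
    cost = 150 + 2*250*8 + 150 = 4300
step 3: join C via merge
    card(P join C) = 1250*200/(200) = 1250
    cost = 4300 + 1250*11 + 200*8 + 1250 + 200 = 21100
step 4: join D via nl
    card(P join D) = 1250*400/(40) = 12500
    cost = 21100 + 1250*400 = 521100

521100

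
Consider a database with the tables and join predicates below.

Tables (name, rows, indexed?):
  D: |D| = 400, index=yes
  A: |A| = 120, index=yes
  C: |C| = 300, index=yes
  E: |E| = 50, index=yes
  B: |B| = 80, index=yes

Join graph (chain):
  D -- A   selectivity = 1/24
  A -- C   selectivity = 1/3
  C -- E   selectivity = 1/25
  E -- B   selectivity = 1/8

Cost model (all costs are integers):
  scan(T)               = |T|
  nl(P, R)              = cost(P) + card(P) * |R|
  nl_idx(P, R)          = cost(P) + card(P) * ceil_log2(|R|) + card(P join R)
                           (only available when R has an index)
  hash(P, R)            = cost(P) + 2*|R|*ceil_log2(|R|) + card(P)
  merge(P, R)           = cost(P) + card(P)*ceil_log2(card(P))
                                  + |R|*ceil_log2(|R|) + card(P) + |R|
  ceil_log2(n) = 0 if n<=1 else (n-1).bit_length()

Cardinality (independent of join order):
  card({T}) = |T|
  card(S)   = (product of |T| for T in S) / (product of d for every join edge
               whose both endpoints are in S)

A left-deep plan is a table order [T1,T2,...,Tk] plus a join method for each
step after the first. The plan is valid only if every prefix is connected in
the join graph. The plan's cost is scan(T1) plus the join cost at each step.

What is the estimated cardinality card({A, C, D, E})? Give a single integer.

Tables in S: A(120), C(300), D(400), E(50)
Edges inside S: D-A(d=24), A-C(d=3), C-E(d=25)
numerator = 120 * 300 * 400 * 50 = 720000000
denominator = 24 * 3 * 25 = 1800
card(S) = 720000000 / 1800 = 400000

400000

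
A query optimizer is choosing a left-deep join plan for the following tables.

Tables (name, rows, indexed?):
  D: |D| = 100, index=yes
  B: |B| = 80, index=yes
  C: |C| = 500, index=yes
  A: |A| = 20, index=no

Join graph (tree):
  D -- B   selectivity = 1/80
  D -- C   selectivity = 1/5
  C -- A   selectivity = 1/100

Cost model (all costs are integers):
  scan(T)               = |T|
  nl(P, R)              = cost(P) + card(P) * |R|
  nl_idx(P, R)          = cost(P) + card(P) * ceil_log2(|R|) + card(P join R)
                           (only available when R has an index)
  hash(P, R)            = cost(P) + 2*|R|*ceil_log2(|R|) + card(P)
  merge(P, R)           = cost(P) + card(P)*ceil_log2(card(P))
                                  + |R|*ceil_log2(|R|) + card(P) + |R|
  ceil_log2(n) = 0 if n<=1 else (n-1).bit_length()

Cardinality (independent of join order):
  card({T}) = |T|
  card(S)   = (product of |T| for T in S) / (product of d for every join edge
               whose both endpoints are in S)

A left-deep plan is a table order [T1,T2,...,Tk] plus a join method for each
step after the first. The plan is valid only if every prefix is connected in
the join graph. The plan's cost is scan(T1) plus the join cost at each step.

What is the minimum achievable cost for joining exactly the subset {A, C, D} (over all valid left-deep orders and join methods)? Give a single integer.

1800

Selinger DP over subsets of {A,C,D}:
  {D}: scan cost=100, card=100
  {C}: scan cost=500, card=500
  {A}: scan cost=20, card=20
  {CD}: card=10000; try (D,hash)→2400, (C,merge)→5900, (D,merge)→6300, (C,hash)→9200, (C,nl_idx)→11000, (D,nl_idx)→14000 …(+2); best=2400 via (D,hash)
  {AC}: card=100; try (C,nl_idx)→300, (A,hash)→1200, (C,merge)→5140, (A,merge)→5620, (C,hash)→9040, (C,nl)→10020 …(+1); best=300 via (C,nl_idx)
  {ACD}: card=2000; try (D,hash)→1800, (D,merge)→1900, (D,nl_idx)→3000, (D,nl)→10300, (A,hash)→12600, (A,merge)→152520 …(+1); best=1800 via (D,hash)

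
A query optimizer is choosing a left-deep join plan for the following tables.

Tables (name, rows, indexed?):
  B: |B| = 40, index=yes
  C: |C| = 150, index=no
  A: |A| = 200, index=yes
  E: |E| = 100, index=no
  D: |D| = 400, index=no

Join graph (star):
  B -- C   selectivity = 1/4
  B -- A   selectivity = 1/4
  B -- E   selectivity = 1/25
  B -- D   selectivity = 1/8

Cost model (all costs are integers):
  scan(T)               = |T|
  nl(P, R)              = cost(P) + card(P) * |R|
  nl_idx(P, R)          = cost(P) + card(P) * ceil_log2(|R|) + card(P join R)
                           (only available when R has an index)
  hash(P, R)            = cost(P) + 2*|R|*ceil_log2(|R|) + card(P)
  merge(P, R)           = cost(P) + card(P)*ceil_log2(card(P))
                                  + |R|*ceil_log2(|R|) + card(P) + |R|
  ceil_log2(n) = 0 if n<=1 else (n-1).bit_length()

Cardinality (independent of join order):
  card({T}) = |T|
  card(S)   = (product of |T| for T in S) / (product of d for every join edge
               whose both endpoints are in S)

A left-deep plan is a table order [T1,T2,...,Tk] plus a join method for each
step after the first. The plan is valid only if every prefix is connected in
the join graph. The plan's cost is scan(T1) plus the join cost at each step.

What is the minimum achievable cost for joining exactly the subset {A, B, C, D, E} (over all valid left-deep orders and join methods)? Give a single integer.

Selinger DP over subsets of {A,B,C,D,E}:
  {B}: scan cost=40, card=40
  {C}: scan cost=150, card=150
  {A}: scan cost=200, card=200
  {E}: scan cost=100, card=100
  {D}: scan cost=400, card=400
  {BC}: card=1500; try (B,hash)→780, (C,merge)→1670, (B,merge)→1780, (C,hash)→2480, (B,nl_idx)→2550, (C,nl)→6040 …(+1); best=780 via (B,hash)
  {AB}: card=2000; try (B,hash)→880, (A,merge)→2120, (B,merge)→2280, (A,nl_idx)→2360, (A,hash)→3280, (B,nl_idx)→3400 …(+2); best=880 via (B,hash)
  {BE}: card=160; try (B,hash)→680, (B,nl_idx)→860, (E,merge)→1120, (B,merge)→1180, (E,hash)→1480, (E,nl)→4040 …(+1); best=680 via (B,hash)
  {BD}: card=2000; try (B,hash)→1280, (D,merge)→4320, (B,merge)→4680, (B,nl_idx)→4800, (D,hash)→7280, (D,nl)→16040 …(+1); best=1280 via (B,hash)
  {ABC}: card=75000; try (C,hash)→5280, (A,hash)→5480, (A,merge)→20580, (C,merge)→26230, (A,nl_idx)→87780, (A,nl)→300780 …(+1); best=5280 via (C,hash)
  {BCE}: card=6000; try (C,hash)→3240, (C,merge)→3470, (E,hash)→3680, (E,merge)→19580, (C,nl)→24680, (E,nl)→150780; best=3240 via (C,hash)
  {BCD}: card=75000; try (C,hash)→5680, (D,hash)→9480, (D,merge)→22780, (C,merge)→26630, (C,nl)→301280, (D,nl)→600780; best=5680 via (C,hash)
  {ABE}: card=8000; try (A,merge)→3920, (A,hash)→4040, (E,hash)→4280, (A,nl_idx)→9960, (E,merge)→25680, (A,nl)→32680 …(+1); best=3920 via (A,merge)
  {ABD}: card=100000; try (A,hash)→6480, (D,hash)→10080, (A,merge)→27080, (D,merge)→28880, (A,nl_idx)→117280, (A,nl)→401280 …(+1); best=6480 via (A,hash)
  {BDE}: card=8000; try (E,hash)→4680, (D,merge)→6120, (D,hash)→8040, (E,merge)→26080, (D,nl)→64680, (E,nl)→201280; best=4680 via (E,hash)
  {ABCE}: card=300000; try (A,hash)→12440, (C,hash)→14320, (E,hash)→81680, (A,merge)→89040, (C,merge)→117270, (A,nl_idx)→351240 …(+4); best=12440 via (A,hash)
  {ABCD}: card=3750000; try (A,hash)→83880, (D,hash)→87480, (C,hash)→108880, (A,merge)→1357480, (D,merge)→1359280, (C,merge)→1807830 …(+4); best=83880 via (A,hash)
  {BCDE}: card=300000; try (C,hash)→15080, (D,hash)→16440, (E,hash)→82080, (D,merge)→91240, (C,merge)→118030, (C,nl)→1204680 …(+3); best=15080 via (C,hash)
  {ABDE}: card=400000; try (A,hash)→15880, (D,hash)→19120, (E,hash)→107880, (A,merge)→118480, (D,merge)→119920, (A,nl_idx)→468680 …(+4); best=15880 via (A,hash)
  {ABCDE}: card=15000000; try (A,hash)→318280, (D,hash)→319640, (C,hash)→418280, (E,hash)→3835280, (D,merge)→6016440, (A,merge)→6016880 …(+7); best=318280 via (A,hash)

318280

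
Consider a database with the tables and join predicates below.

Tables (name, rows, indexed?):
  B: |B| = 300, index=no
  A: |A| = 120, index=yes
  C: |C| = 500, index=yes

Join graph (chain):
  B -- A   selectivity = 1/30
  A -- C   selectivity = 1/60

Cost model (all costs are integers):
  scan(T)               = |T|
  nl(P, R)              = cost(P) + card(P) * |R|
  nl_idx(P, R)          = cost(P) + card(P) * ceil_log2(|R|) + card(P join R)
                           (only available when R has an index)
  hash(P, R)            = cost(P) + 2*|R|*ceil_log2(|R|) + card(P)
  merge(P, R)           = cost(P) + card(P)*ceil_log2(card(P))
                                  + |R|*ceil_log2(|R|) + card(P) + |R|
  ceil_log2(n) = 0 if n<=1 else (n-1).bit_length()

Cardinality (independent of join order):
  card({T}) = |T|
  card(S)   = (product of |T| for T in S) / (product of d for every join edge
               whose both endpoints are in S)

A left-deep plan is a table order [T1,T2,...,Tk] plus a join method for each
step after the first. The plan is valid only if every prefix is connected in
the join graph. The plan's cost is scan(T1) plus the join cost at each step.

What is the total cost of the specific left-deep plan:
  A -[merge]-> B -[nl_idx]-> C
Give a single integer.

step 1: scan A: cost=120, card=120
step 2: join B via merge
    card(P join B) = 120*300/(30) = 1200
    cost = 120 + 120*7 + 300*9 + 120 + 300 = 4080
step 3: join C via nl_idx
    card(P join C) = 1200*500/(60) = 10000
    cost = 4080 + 1200*9 + 10000 = 24880

24880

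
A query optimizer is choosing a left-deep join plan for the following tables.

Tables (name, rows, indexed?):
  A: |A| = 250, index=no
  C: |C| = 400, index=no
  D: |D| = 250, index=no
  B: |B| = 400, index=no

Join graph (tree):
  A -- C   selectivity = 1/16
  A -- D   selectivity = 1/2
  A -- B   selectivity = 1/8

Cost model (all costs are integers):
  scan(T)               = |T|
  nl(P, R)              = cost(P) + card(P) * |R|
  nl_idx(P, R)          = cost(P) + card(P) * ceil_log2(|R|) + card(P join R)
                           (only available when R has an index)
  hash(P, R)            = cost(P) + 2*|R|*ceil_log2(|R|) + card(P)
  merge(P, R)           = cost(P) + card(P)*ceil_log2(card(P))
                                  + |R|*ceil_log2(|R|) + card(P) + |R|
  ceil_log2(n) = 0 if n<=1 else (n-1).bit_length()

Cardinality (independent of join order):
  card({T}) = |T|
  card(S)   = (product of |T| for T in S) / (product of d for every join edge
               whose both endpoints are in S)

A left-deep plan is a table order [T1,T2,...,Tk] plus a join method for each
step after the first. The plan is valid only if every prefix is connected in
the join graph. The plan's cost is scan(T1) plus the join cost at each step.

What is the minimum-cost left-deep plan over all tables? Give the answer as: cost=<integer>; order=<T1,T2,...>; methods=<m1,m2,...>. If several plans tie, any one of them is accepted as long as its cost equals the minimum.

Selinger DP (subsets sized 1..n):
  {A}: scan cost=250, card=250
  {C}: scan cost=400, card=400
  {D}: scan cost=250, card=250
  {B}: scan cost=400, card=400
  {AC}: card=6250; try (A,hash)→4800, (C,merge)→6500, (A,merge)→6650, (C,hash)→7700, (C,nl)→100250, (A,nl)→100400; best=4800 via (A,hash)
  {AD}: card=31250; try (D,hash)→4500, (A,hash)→4500, (D,merge)→4750, (A,merge)→4750, (D,nl)→62750, (A,nl)→62750; best=4500 via (D,hash)
  {AB}: card=12500; try (A,hash)→4800, (B,merge)→6500, (A,merge)→6650, (B,hash)→7700, (B,nl)→100250, (A,nl)→100400; best=4800 via (A,hash)
  {ACD}: card=781250; try (D,hash)→15050, (C,hash)→42950, (D,merge)→94550, (C,merge)→508500, (D,nl)→1567300, (C,nl)→12504500; best=15050 via (D,hash)
  {ABC}: card=312500; try (B,hash)→18250, (C,hash)→24500, (B,merge)→96300, (C,merge)→196300, (B,nl)→2504800, (C,nl)→5004800; best=18250 via (B,hash)
  {ABD}: card=1562500; try (D,hash)→21300, (B,hash)→42950, (D,merge)→194550, (B,merge)→508500, (D,nl)→3129800, (B,nl)→12504500; best=21300 via (D,hash)
  {ABCD}: card=39062500; try (D,hash)→334750, (B,hash)→803500, (C,hash)→1591000, (D,merge)→6270500, (B,merge)→16425300, (C,merge)→34400300 …(+3); best=334750 via (D,hash)

cost=334750; order=C,A,B,D; methods=hash,hash,hash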